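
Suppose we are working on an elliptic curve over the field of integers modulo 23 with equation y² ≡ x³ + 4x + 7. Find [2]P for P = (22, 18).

tangent at (22, 18): λ = (3·22² + 4)/(2·18) ≡ 7/13. 13⁻¹ ≡ 16 (mod 23) since 13·16 = 208 ≡ 1, so λ ≡ 7·16 ≡ 20.
  x = λ² - 22 - 22 = 400 - 44 ≡ 11; y = λ·(22 - 11) - 18 ≡ 18. → (11, 18)

(11, 18)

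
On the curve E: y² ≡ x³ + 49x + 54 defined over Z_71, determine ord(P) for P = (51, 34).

2P: tangent at (51, 34): λ = (3·51² + 49)/(2·34) ≡ 42/68. 68⁻¹ ≡ 47 (mod 71) since 68·47 = 3196 ≡ 1, so λ ≡ 42·47 ≡ 57.
  x = λ² - 51 - 51 = 3249 - 102 ≡ 23; y = λ·(51 - 23) - 34 ≡ 0. → (23, 0)
3P: (23, 0) + (51, 34). λ = (34 - 0)/(51 - 23) ≡ 34/28 mod 71. 28⁻¹ ≡ 33 (mod 71), so λ ≡ 57.
  x = λ² - 23 - 51 = 3249 - 74 ≡ 51; y = λ·(23 - 51) - 0 ≡ 37. → (51, 37)
4P: (51, 37) + (51, 34): same x and y₁ ≡ -y₂, so the sum is 𝒪.
4P = 𝒪, so the order is 4.

4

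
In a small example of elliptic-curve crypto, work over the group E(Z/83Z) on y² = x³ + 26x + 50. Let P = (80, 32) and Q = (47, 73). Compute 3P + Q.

First 3P:
Repeated addition: build up to 3P.
2P: tangent at (80, 32): λ = (3·80² + 26)/(2·32) ≡ 53/64. 64⁻¹ ≡ 48 (mod 83) since 64·48 = 3072 ≡ 1, so λ ≡ 53·48 ≡ 54.
  x = λ² - 80 - 80 = 2916 - 160 ≡ 17; y = λ·(80 - 17) - 32 ≡ 50. → (17, 50)
3P: (17, 50) + (80, 32). λ = (32 - 50)/(80 - 17) ≡ 65/63 mod 83. 63⁻¹ ≡ 29 (mod 83), so λ ≡ 59.
  x = λ² - 17 - 80 = 3481 - 97 ≡ 64; y = λ·(17 - 64) - 50 ≡ 82. → (64, 82)
3P = (64, 82).
Finally 3P + Q:
(64, 82) + (47, 73). λ = (73 - 82)/(47 - 64) ≡ 74/66 mod 83. 66⁻¹ ≡ 39 (mod 83), so λ ≡ 64.
  x = λ² - 64 - 47 = 4096 - 111 ≡ 1; y = λ·(64 - 1) - 82 ≡ 49. → (1, 49)

(1, 49)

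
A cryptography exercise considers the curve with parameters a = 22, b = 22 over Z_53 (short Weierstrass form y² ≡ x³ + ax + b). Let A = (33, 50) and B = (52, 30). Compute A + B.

(34, 18)

(33, 50) + (52, 30). λ = (30 - 50)/(52 - 33) ≡ 33/19 mod 53. 19⁻¹ ≡ 14 (mod 53), so λ ≡ 38.
  x = λ² - 33 - 52 = 1444 - 85 ≡ 34; y = λ·(33 - 34) - 50 ≡ 18. → (34, 18)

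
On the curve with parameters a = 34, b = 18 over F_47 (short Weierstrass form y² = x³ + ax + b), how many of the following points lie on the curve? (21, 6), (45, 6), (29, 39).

(21, 6): 6² ≡ 36, rhs ≡ 29 → off.
(45, 6): 6² ≡ 36, rhs ≡ 36 → on.
(29, 39): 39² ≡ 17, rhs ≡ 13 → off.

1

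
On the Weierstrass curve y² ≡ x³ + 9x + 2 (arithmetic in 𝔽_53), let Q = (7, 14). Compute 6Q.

Double-and-add on 6 = (110)₂. Start with Q = (7, 14) for the leading 1-bit.
double: tangent at (7, 14): λ = (3·7² + 9)/(2·14) ≡ 50/28. 28⁻¹ ≡ 36 (mod 53), so λ ≡ 50·36 ≡ 51.
  x = λ² - 7 - 7 = 2601 - 14 ≡ 43; y = λ·(7 - 43) - 14 ≡ 5. → (43, 5)
add Q: (43, 5) + (7, 14). λ = (14 - 5)/(7 - 43) ≡ 9/17 mod 53. 17⁻¹ ≡ 25 (mod 53) since 17·25 = 425 ≡ 1, so λ ≡ 13.
  x = λ² - 43 - 7 = 169 - 50 ≡ 13; y = λ·(43 - 13) - 5 ≡ 14. → (13, 14)
double: tangent at (13, 14): λ = (3·13² + 9)/(2·14) ≡ 39/28. 28⁻¹ ≡ 36 (mod 53) since 28·36 = 1008 ≡ 1, so λ ≡ 39·36 ≡ 26.
  x = λ² - 13 - 13 = 676 - 26 ≡ 14; y = λ·(13 - 14) - 14 ≡ 13. → (14, 13)

(14, 13)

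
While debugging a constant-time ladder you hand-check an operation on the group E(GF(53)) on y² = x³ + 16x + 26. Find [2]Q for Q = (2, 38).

(7, 2)

tangent at (2, 38): λ = (3·2² + 16)/(2·38) ≡ 28/23. 23⁻¹ ≡ 30 (mod 53), so λ ≡ 28·30 ≡ 45.
  x = λ² - 2 - 2 = 2025 - 4 ≡ 7; y = λ·(2 - 7) - 38 ≡ 2. → (7, 2)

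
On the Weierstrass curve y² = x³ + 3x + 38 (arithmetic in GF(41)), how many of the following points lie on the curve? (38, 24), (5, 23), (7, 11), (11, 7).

(38, 24): 24² ≡ 2, rhs ≡ 2 → on.
(5, 23): 23² ≡ 37, rhs ≡ 14 → off.
(7, 11): 11² ≡ 39, rhs ≡ 33 → off.
(11, 7): 7² ≡ 8, rhs ≡ 8 → on.

2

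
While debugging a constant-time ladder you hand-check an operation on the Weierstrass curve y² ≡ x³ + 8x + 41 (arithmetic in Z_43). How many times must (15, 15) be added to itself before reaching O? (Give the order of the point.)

4

2P: tangent at (15, 15): λ = (3·15² + 8)/(2·15) ≡ 38/30. 30⁻¹ ≡ 33 (mod 43), so λ ≡ 38·33 ≡ 7.
  x = λ² - 15 - 15 = 49 - 30 ≡ 19; y = λ·(15 - 19) - 15 ≡ 0. → (19, 0)
3P: (19, 0) + (15, 15). λ = (15 - 0)/(15 - 19) ≡ 15/39 mod 43. 39⁻¹ ≡ 32 (mod 43) since 39·32 = 1248 ≡ 1, so λ ≡ 7.
  x = λ² - 19 - 15 = 49 - 34 ≡ 15; y = λ·(19 - 15) - 0 ≡ 28. → (15, 28)
4P: (15, 28) + (15, 15): same x and y₁ ≡ -y₂, so the sum is O.
4P = O, so the order is 4.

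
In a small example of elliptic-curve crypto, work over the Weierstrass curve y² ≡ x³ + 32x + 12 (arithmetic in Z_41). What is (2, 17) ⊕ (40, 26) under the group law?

(8, 1)

(2, 17) + (40, 26). λ = (26 - 17)/(40 - 2) ≡ 9/38 mod 41. 38⁻¹ ≡ 27 (mod 41), so λ ≡ 38.
  x = λ² - 2 - 40 = 1444 - 42 ≡ 8; y = λ·(2 - 8) - 17 ≡ 1. → (8, 1)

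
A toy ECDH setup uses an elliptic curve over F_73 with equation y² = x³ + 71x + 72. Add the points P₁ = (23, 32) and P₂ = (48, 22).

(8, 35)

(23, 32) + (48, 22). λ = (22 - 32)/(48 - 23) ≡ 63/25 mod 73. 25⁻¹ ≡ 38 (mod 73) since 25·38 = 950 ≡ 1, so λ ≡ 58.
  x = λ² - 23 - 48 = 3364 - 71 ≡ 8; y = λ·(23 - 8) - 32 ≡ 35. → (8, 35)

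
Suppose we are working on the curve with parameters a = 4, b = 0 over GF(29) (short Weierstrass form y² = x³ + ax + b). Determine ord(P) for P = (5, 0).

2

2P: (5, 0) + (5, 0): same x and y₁ ≡ -y₂, so the sum is O.
2P = O, so the order is 2.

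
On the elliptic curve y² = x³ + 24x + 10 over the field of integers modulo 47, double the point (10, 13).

tangent at (10, 13): λ = (3·10² + 24)/(2·13) ≡ 42/26. 26⁻¹ ≡ 38 (mod 47) since 26·38 = 988 ≡ 1, so λ ≡ 42·38 ≡ 45.
  x = λ² - 10 - 10 = 2025 - 20 ≡ 31; y = λ·(10 - 31) - 13 ≡ 29. → (31, 29)

(31, 29)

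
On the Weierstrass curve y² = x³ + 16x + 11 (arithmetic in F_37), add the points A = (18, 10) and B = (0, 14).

(9, 25)

(18, 10) + (0, 14). λ = (14 - 10)/(0 - 18) ≡ 4/19 mod 37. 19⁻¹ ≡ 2 (mod 37), so λ ≡ 8.
  x = λ² - 18 - 0 = 64 - 18 ≡ 9; y = λ·(18 - 9) - 10 ≡ 25. → (9, 25)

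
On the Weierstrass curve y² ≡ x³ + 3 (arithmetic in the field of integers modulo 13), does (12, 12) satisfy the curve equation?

y² = 12² ≡ 1; x³ + 0x + 3 = 1731 ≡ 2 (mod 13). 1 ≠ 2.

no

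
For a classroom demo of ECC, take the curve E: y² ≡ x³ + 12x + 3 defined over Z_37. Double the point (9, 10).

tangent at (9, 10): λ = (3·9² + 12)/(2·10) ≡ 33/20. 20⁻¹ ≡ 13 (mod 37), so λ ≡ 33·13 ≡ 22.
  x = λ² - 9 - 9 = 484 - 18 ≡ 22; y = λ·(9 - 22) - 10 ≡ 0. → (22, 0)

(22, 0)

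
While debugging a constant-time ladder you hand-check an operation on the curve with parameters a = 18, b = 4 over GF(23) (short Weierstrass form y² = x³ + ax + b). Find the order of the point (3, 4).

2P: tangent at (3, 4): λ = (3·3² + 18)/(2·4) ≡ 22/8. 8⁻¹ ≡ 3 (mod 23), so λ ≡ 22·3 ≡ 20.
  x = λ² - 3 - 3 = 400 - 6 ≡ 3; y = λ·(3 - 3) - 4 ≡ 19. → (3, 19)
3P: (3, 19) + (3, 4): same x and y₁ ≡ -y₂, so the sum is 𝒪.
3P = 𝒪, so the order is 3.

3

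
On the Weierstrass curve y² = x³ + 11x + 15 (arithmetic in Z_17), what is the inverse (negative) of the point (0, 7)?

(0, 10)

-(0, 7) = (0, -7 mod 17) = (0, 10).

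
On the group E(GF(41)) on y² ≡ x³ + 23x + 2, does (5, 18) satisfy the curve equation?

yes

y² = 18² ≡ 37; x³ + 23x + 2 = 242 ≡ 37 (mod 41). 37 = 37.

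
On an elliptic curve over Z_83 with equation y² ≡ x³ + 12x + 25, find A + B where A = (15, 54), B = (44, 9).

(15, 54) + (44, 9). λ = (9 - 54)/(44 - 15) ≡ 38/29 mod 83. 29⁻¹ ≡ 63 (mod 83), so λ ≡ 70.
  x = λ² - 15 - 44 = 4900 - 59 ≡ 27; y = λ·(15 - 27) - 54 ≡ 19. → (27, 19)

(27, 19)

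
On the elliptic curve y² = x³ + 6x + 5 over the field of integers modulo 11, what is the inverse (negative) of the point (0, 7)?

-(0, 7) = (0, -7 mod 11) = (0, 4).

(0, 4)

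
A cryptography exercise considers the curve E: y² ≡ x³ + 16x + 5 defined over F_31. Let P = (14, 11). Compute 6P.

(0, 25)

Repeated addition: build up to 6P.
2P: tangent at (14, 11): λ = (3·14² + 16)/(2·11) ≡ 15/22. 22⁻¹ ≡ 24 (mod 31), so λ ≡ 15·24 ≡ 19.
  x = λ² - 14 - 14 = 361 - 28 ≡ 23; y = λ·(14 - 23) - 11 ≡ 4. → (23, 4)
3P: (23, 4) + (14, 11). λ = (11 - 4)/(14 - 23) ≡ 7/22 mod 31. 22⁻¹ ≡ 24 (mod 31) since 22·24 = 528 ≡ 1, so λ ≡ 13.
  x = λ² - 23 - 14 = 169 - 37 ≡ 8; y = λ·(23 - 8) - 4 ≡ 5. → (8, 5)
4P: (8, 5) + (14, 11). λ = (11 - 5)/(14 - 8) ≡ 6/6 mod 31. 6⁻¹ ≡ 26 (mod 31) since 6·26 = 156 ≡ 1, so λ ≡ 1.
  x = λ² - 8 - 14 = 1 - 22 ≡ 10; y = λ·(8 - 10) - 5 ≡ 24. → (10, 24)
5P: (10, 24) + (14, 11). λ = (11 - 24)/(14 - 10) ≡ 18/4 mod 31. 4⁻¹ ≡ 8 (mod 31) since 4·8 = 32 ≡ 1, so λ ≡ 20.
  x = λ² - 10 - 14 = 400 - 24 ≡ 4; y = λ·(10 - 4) - 24 ≡ 3. → (4, 3)
6P: (4, 3) + (14, 11). λ = (11 - 3)/(14 - 4) ≡ 8/10 mod 31. 10⁻¹ ≡ 28 (mod 31), so λ ≡ 7.
  x = λ² - 4 - 14 = 49 - 18 ≡ 0; y = λ·(4 - 0) - 3 ≡ 25. → (0, 25)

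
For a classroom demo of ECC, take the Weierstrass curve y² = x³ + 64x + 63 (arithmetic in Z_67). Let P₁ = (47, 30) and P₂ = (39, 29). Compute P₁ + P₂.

(47, 30) + (39, 29). λ = (29 - 30)/(39 - 47) ≡ 66/59 mod 67. 59⁻¹ ≡ 25 (mod 67), so λ ≡ 42.
  x = λ² - 47 - 39 = 1764 - 86 ≡ 3; y = λ·(47 - 3) - 30 ≡ 9. → (3, 9)

(3, 9)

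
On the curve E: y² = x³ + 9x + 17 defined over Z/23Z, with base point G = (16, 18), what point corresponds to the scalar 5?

Double-and-add on 5 = (101)₂. Start with G = (16, 18) for the leading 1-bit.
double: tangent at (16, 18): λ = (3·16² + 9)/(2·18) ≡ 18/13. 13⁻¹ ≡ 16 (mod 23) since 13·16 = 208 ≡ 1, so λ ≡ 18·16 ≡ 12.
  x = λ² - 16 - 16 = 144 - 32 ≡ 20; y = λ·(16 - 20) - 18 ≡ 3. → (20, 3)
double: tangent at (20, 3): λ = (3·20² + 9)/(2·3) ≡ 13/6. 6⁻¹ ≡ 4 (mod 23), so λ ≡ 13·4 ≡ 6.
  x = λ² - 20 - 20 = 36 - 40 ≡ 19; y = λ·(20 - 19) - 3 ≡ 3. → (19, 3)
add G: (19, 3) + (16, 18). λ = (18 - 3)/(16 - 19) ≡ 15/20 mod 23. 20⁻¹ ≡ 15 (mod 23), so λ ≡ 18.
  x = λ² - 19 - 16 = 324 - 35 ≡ 13; y = λ·(19 - 13) - 3 ≡ 13. → (13, 13)

(13, 13)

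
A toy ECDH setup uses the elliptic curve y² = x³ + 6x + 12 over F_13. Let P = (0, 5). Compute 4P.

(8, 0)

Repeated addition: build up to 4P.
2P: tangent at (0, 5): λ = (3·0² + 6)/(2·5) ≡ 6/10. 10⁻¹ ≡ 4 (mod 13), so λ ≡ 6·4 ≡ 11.
  x = λ² - 0 - 0 = 121 - 0 ≡ 4; y = λ·(0 - 4) - 5 ≡ 3. → (4, 3)
3P: (4, 3) + (0, 5). λ = (5 - 3)/(0 - 4) ≡ 2/9 mod 13. 9⁻¹ ≡ 3 (mod 13), so λ ≡ 6.
  x = λ² - 4 - 0 = 36 - 4 ≡ 6; y = λ·(4 - 6) - 3 ≡ 11. → (6, 11)
4P: (6, 11) + (0, 5). λ = (5 - 11)/(0 - 6) ≡ 7/7 mod 13. 7⁻¹ ≡ 2 (mod 13), so λ ≡ 1.
  x = λ² - 6 - 0 = 1 - 6 ≡ 8; y = λ·(6 - 8) - 11 ≡ 0. → (8, 0)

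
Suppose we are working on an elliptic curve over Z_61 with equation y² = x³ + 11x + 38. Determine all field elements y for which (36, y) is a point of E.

none

x³ + 11x + 38 = 47090 ≡ 59 (mod 61).
59 is a non-residue mod 61; no y exists.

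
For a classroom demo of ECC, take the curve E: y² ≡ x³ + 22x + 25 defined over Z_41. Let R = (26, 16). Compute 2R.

tangent at (26, 16): λ = (3·26² + 22)/(2·16) ≡ 0/32. 32⁻¹ ≡ 9 (mod 41), so λ ≡ 0·9 ≡ 0.
  x = λ² - 26 - 26 = 0 - 52 ≡ 30; y = λ·(26 - 30) - 16 ≡ 25. → (30, 25)

(30, 25)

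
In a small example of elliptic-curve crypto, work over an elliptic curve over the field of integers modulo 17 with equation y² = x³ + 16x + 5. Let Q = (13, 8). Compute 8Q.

(10, 3)

Repeated addition: build up to 8Q.
2Q: tangent at (13, 8): λ = (3·13² + 16)/(2·8) ≡ 13/16. 16⁻¹ ≡ 16 (mod 17) since 16·16 = 256 ≡ 1, so λ ≡ 13·16 ≡ 4.
  x = λ² - 13 - 13 = 16 - 26 ≡ 7; y = λ·(13 - 7) - 8 ≡ 16. → (7, 16)
3Q: (7, 16) + (13, 8). λ = (8 - 16)/(13 - 7) ≡ 9/6 mod 17. 6⁻¹ ≡ 3 (mod 17), so λ ≡ 10.
  x = λ² - 7 - 13 = 100 - 20 ≡ 12; y = λ·(7 - 12) - 16 ≡ 2. → (12, 2)
4Q: (12, 2) + (13, 8). λ = (8 - 2)/(13 - 12) ≡ 6/1 mod 17. 1⁻¹ ≡ 1 (mod 17), so λ ≡ 6.
  x = λ² - 12 - 13 = 36 - 25 ≡ 11; y = λ·(12 - 11) - 2 ≡ 4. → (11, 4)
5Q: (11, 4) + (13, 8). λ = (8 - 4)/(13 - 11) ≡ 4/2 mod 17. 2⁻¹ ≡ 9 (mod 17) since 2·9 = 18 ≡ 1, so λ ≡ 2.
  x = λ² - 11 - 13 = 4 - 24 ≡ 14; y = λ·(11 - 14) - 4 ≡ 7. → (14, 7)
6Q: (14, 7) + (13, 8). λ = (8 - 7)/(13 - 14) ≡ 1/16 mod 17. 16⁻¹ ≡ 16 (mod 17), so λ ≡ 16.
  x = λ² - 14 - 13 = 256 - 27 ≡ 8; y = λ·(14 - 8) - 7 ≡ 4. → (8, 4)
7Q: (8, 4) + (13, 8). λ = (8 - 4)/(13 - 8) ≡ 4/5 mod 17. 5⁻¹ ≡ 7 (mod 17), so λ ≡ 11.
  x = λ² - 8 - 13 = 121 - 21 ≡ 15; y = λ·(8 - 15) - 4 ≡ 4. → (15, 4)
8Q: (15, 4) + (13, 8). λ = (8 - 4)/(13 - 15) ≡ 4/15 mod 17. 15⁻¹ ≡ 8 (mod 17) since 15·8 = 120 ≡ 1, so λ ≡ 15.
  x = λ² - 15 - 13 = 225 - 28 ≡ 10; y = λ·(15 - 10) - 4 ≡ 3. → (10, 3)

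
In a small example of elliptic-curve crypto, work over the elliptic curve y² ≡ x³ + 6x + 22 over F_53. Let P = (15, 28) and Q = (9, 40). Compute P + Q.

(33, 8)

(15, 28) + (9, 40). λ = (40 - 28)/(9 - 15) ≡ 12/47 mod 53. 47⁻¹ ≡ 44 (mod 53), so λ ≡ 51.
  x = λ² - 15 - 9 = 2601 - 24 ≡ 33; y = λ·(15 - 33) - 28 ≡ 8. → (33, 8)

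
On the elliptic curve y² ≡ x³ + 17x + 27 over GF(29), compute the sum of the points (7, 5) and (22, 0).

(7, 5) + (22, 0). λ = (0 - 5)/(22 - 7) ≡ 24/15 mod 29. 15⁻¹ ≡ 2 (mod 29) since 15·2 = 30 ≡ 1, so λ ≡ 19.
  x = λ² - 7 - 22 = 361 - 29 ≡ 13; y = λ·(7 - 13) - 5 ≡ 26. → (13, 26)

(13, 26)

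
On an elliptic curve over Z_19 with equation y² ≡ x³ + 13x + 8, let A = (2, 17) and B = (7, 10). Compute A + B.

(15, 5)

(2, 17) + (7, 10). λ = (10 - 17)/(7 - 2) ≡ 12/5 mod 19. 5⁻¹ ≡ 4 (mod 19) since 5·4 = 20 ≡ 1, so λ ≡ 10.
  x = λ² - 2 - 7 = 100 - 9 ≡ 15; y = λ·(2 - 15) - 17 ≡ 5. → (15, 5)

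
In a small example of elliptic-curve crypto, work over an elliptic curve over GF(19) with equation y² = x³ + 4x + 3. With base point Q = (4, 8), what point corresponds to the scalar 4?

Double-and-add on 4 = (100)₂. Start with Q = (4, 8) for the leading 1-bit.
double: tangent at (4, 8): λ = (3·4² + 4)/(2·8) ≡ 14/16. 16⁻¹ ≡ 6 (mod 19) since 16·6 = 96 ≡ 1, so λ ≡ 14·6 ≡ 8.
  x = λ² - 4 - 4 = 64 - 8 ≡ 18; y = λ·(4 - 18) - 8 ≡ 13. → (18, 13)
double: tangent at (18, 13): λ = (3·18² + 4)/(2·13) ≡ 7/7. 7⁻¹ ≡ 11 (mod 19) since 7·11 = 77 ≡ 1, so λ ≡ 7·11 ≡ 1.
  x = λ² - 18 - 18 = 1 - 36 ≡ 3; y = λ·(18 - 3) - 13 ≡ 2. → (3, 2)

(3, 2)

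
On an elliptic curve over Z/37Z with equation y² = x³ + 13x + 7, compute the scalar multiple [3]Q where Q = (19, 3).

Repeated addition: build up to 3Q.
2Q: tangent at (19, 3): λ = (3·19² + 13)/(2·3) ≡ 23/6. 6⁻¹ ≡ 31 (mod 37), so λ ≡ 23·31 ≡ 10.
  x = λ² - 19 - 19 = 100 - 38 ≡ 25; y = λ·(19 - 25) - 3 ≡ 11. → (25, 11)
3Q: (25, 11) + (19, 3). λ = (3 - 11)/(19 - 25) ≡ 29/31 mod 37. 31⁻¹ ≡ 6 (mod 37) since 31·6 = 186 ≡ 1, so λ ≡ 26.
  x = λ² - 25 - 19 = 676 - 44 ≡ 3; y = λ·(25 - 3) - 11 ≡ 6. → (3, 6)

(3, 6)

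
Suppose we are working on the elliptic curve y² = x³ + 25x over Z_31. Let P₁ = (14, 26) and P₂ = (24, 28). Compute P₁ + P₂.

(29, 2)

(14, 26) + (24, 28). λ = (28 - 26)/(24 - 14) ≡ 2/10 mod 31. 10⁻¹ ≡ 28 (mod 31), so λ ≡ 25.
  x = λ² - 14 - 24 = 625 - 38 ≡ 29; y = λ·(14 - 29) - 26 ≡ 2. → (29, 2)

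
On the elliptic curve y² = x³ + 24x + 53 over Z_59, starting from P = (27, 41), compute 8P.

Repeated addition: build up to 8P.
2P: tangent at (27, 41): λ = (3·27² + 24)/(2·41) ≡ 28/23. 23⁻¹ ≡ 18 (mod 59) since 23·18 = 414 ≡ 1, so λ ≡ 28·18 ≡ 32.
  x = λ² - 27 - 27 = 1024 - 54 ≡ 26; y = λ·(27 - 26) - 41 ≡ 50. → (26, 50)
3P: (26, 50) + (27, 41). λ = (41 - 50)/(27 - 26) ≡ 50/1 mod 59. 1⁻¹ ≡ 1 (mod 59) since 1·1 = 1 ≡ 1, so λ ≡ 50.
  x = λ² - 26 - 27 = 2500 - 53 ≡ 28; y = λ·(26 - 28) - 50 ≡ 27. → (28, 27)
4P: (28, 27) + (27, 41). λ = (41 - 27)/(27 - 28) ≡ 14/58 mod 59. 58⁻¹ ≡ 58 (mod 59), so λ ≡ 45.
  x = λ² - 28 - 27 = 2025 - 55 ≡ 23; y = λ·(28 - 23) - 27 ≡ 21. → (23, 21)
5P: (23, 21) + (27, 41). λ = (41 - 21)/(27 - 23) ≡ 20/4 mod 59. 4⁻¹ ≡ 15 (mod 59) since 4·15 = 60 ≡ 1, so λ ≡ 5.
  x = λ² - 23 - 27 = 25 - 50 ≡ 34; y = λ·(23 - 34) - 21 ≡ 42. → (34, 42)
6P: (34, 42) + (27, 41). λ = (41 - 42)/(27 - 34) ≡ 58/52 mod 59. 52⁻¹ ≡ 42 (mod 59), so λ ≡ 17.
  x = λ² - 34 - 27 = 289 - 61 ≡ 51; y = λ·(34 - 51) - 42 ≡ 23. → (51, 23)
7P: (51, 23) + (27, 41). λ = (41 - 23)/(27 - 51) ≡ 18/35 mod 59. 35⁻¹ ≡ 27 (mod 59), so λ ≡ 14.
  x = λ² - 51 - 27 = 196 - 78 ≡ 0; y = λ·(51 - 0) - 23 ≡ 42. → (0, 42)
8P: (0, 42) + (27, 41). λ = (41 - 42)/(27 - 0) ≡ 58/27 mod 59. 27⁻¹ ≡ 35 (mod 59) since 27·35 = 945 ≡ 1, so λ ≡ 24.
  x = λ² - 0 - 27 = 576 - 27 ≡ 18; y = λ·(0 - 18) - 42 ≡ 57. → (18, 57)

(18, 57)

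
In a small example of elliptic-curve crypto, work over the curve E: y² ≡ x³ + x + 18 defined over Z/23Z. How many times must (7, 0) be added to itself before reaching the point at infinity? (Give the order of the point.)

2

2P: (7, 0) + (7, 0): same x and y₁ ≡ -y₂, so the sum is the point at infinity.
2P = the point at infinity, so the order is 2.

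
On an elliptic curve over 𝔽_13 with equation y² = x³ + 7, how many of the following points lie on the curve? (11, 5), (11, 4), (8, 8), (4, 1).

2

(11, 5): 5² ≡ 12, rhs ≡ 12 → on.
(11, 4): 4² ≡ 3, rhs ≡ 12 → off.
(8, 8): 8² ≡ 12, rhs ≡ 12 → on.
(4, 1): 1² ≡ 1, rhs ≡ 6 → off.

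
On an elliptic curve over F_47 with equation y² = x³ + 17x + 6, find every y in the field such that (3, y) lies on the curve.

15, 32

x³ + 17x + 6 = 84 ≡ 37 (mod 47).
Square roots of 37 mod 47: 15 and 32 (since 15² = 225 ≡ 37).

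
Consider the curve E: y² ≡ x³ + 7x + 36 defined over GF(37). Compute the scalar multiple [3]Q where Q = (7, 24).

Repeated addition: build up to 3Q.
2Q: tangent at (7, 24): λ = (3·7² + 7)/(2·24) ≡ 6/11. 11⁻¹ ≡ 27 (mod 37), so λ ≡ 6·27 ≡ 14.
  x = λ² - 7 - 7 = 196 - 14 ≡ 34; y = λ·(7 - 34) - 24 ≡ 5. → (34, 5)
3Q: (34, 5) + (7, 24). λ = (24 - 5)/(7 - 34) ≡ 19/10 mod 37. 10⁻¹ ≡ 26 (mod 37), so λ ≡ 13.
  x = λ² - 34 - 7 = 169 - 41 ≡ 17; y = λ·(34 - 17) - 5 ≡ 31. → (17, 31)

(17, 31)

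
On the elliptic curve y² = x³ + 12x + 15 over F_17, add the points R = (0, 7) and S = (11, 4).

(0, 7) + (11, 4). λ = (4 - 7)/(11 - 0) ≡ 14/11 mod 17. 11⁻¹ ≡ 14 (mod 17), so λ ≡ 9.
  x = λ² - 0 - 11 = 81 - 11 ≡ 2; y = λ·(0 - 2) - 7 ≡ 9. → (2, 9)

(2, 9)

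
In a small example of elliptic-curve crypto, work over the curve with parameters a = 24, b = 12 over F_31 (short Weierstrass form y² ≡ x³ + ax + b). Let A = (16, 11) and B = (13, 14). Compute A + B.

(3, 7)

(16, 11) + (13, 14). λ = (14 - 11)/(13 - 16) ≡ 3/28 mod 31. 28⁻¹ ≡ 10 (mod 31) since 28·10 = 280 ≡ 1, so λ ≡ 30.
  x = λ² - 16 - 13 = 900 - 29 ≡ 3; y = λ·(16 - 3) - 11 ≡ 7. → (3, 7)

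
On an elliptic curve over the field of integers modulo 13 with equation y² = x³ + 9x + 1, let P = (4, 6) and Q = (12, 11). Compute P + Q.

(11, 1)

(4, 6) + (12, 11). λ = (11 - 6)/(12 - 4) ≡ 5/8 mod 13. 8⁻¹ ≡ 5 (mod 13), so λ ≡ 12.
  x = λ² - 4 - 12 = 144 - 16 ≡ 11; y = λ·(4 - 11) - 6 ≡ 1. → (11, 1)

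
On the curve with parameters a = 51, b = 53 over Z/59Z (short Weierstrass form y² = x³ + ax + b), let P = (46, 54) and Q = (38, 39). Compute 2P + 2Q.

(48, 52)

First 2P:
Repeated addition: build up to 2P.
2P: tangent at (46, 54): λ = (3·46² + 51)/(2·54) ≡ 27/49. 49⁻¹ ≡ 53 (mod 59) since 49·53 = 2597 ≡ 1, so λ ≡ 27·53 ≡ 15.
  x = λ² - 46 - 46 = 225 - 92 ≡ 15; y = λ·(46 - 15) - 54 ≡ 57. → (15, 57)
2P = (15, 57).
Next 2Q:
Repeated addition: build up to 2Q.
2Q: tangent at (38, 39): λ = (3·38² + 51)/(2·39) ≡ 17/19. 19⁻¹ ≡ 28 (mod 59), so λ ≡ 17·28 ≡ 4.
  x = λ² - 38 - 38 = 16 - 76 ≡ 58; y = λ·(38 - 58) - 39 ≡ 58. → (58, 58)
2Q = (58, 58).
Finally 2P + 2Q:
(15, 57) + (58, 58). λ = (58 - 57)/(58 - 15) ≡ 1/43 mod 59. 43⁻¹ ≡ 11 (mod 59) since 43·11 = 473 ≡ 1, so λ ≡ 11.
  x = λ² - 15 - 58 = 121 - 73 ≡ 48; y = λ·(15 - 48) - 57 ≡ 52. → (48, 52)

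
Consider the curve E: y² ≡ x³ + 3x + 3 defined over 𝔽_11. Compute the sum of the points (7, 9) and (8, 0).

(7, 9) + (8, 0). λ = (0 - 9)/(8 - 7) ≡ 2/1 mod 11. 1⁻¹ ≡ 1 (mod 11), so λ ≡ 2.
  x = λ² - 7 - 8 = 4 - 15 ≡ 0; y = λ·(7 - 0) - 9 ≡ 5. → (0, 5)

(0, 5)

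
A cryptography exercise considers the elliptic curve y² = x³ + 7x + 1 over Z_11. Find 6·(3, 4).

Write G = (3, 4).
Double-and-add on 6 = (110)₂. Start with G = (3, 4) for the leading 1-bit.
double: tangent at (3, 4): λ = (3·3² + 7)/(2·4) ≡ 1/8. 8⁻¹ ≡ 7 (mod 11) since 8·7 = 56 ≡ 1, so λ ≡ 1·7 ≡ 7.
  x = λ² - 3 - 3 = 49 - 6 ≡ 10; y = λ·(3 - 10) - 4 ≡ 2. → (10, 2)
add G: (10, 2) + (3, 4). λ = (4 - 2)/(3 - 10) ≡ 2/4 mod 11. 4⁻¹ ≡ 3 (mod 11), so λ ≡ 6.
  x = λ² - 10 - 3 = 36 - 13 ≡ 1; y = λ·(10 - 1) - 2 ≡ 8. → (1, 8)
double: tangent at (1, 8): λ = (3·1² + 7)/(2·8) ≡ 10/5. 5⁻¹ ≡ 9 (mod 11), so λ ≡ 10·9 ≡ 2.
  x = λ² - 1 - 1 = 4 - 2 ≡ 2; y = λ·(1 - 2) - 8 ≡ 1. → (2, 1)

(2, 1)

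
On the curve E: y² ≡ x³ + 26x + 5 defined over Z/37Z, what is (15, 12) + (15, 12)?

tangent at (15, 12): λ = (3·15² + 26)/(2·12) ≡ 35/24. 24⁻¹ ≡ 17 (mod 37) since 24·17 = 408 ≡ 1, so λ ≡ 35·17 ≡ 3.
  x = λ² - 15 - 15 = 9 - 30 ≡ 16; y = λ·(15 - 16) - 12 ≡ 22. → (16, 22)

(16, 22)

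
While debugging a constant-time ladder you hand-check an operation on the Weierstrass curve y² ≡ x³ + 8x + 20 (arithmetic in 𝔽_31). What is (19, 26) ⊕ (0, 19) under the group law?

(16, 11)

(19, 26) + (0, 19). λ = (19 - 26)/(0 - 19) ≡ 24/12 mod 31. 12⁻¹ ≡ 13 (mod 31), so λ ≡ 2.
  x = λ² - 19 - 0 = 4 - 19 ≡ 16; y = λ·(19 - 16) - 26 ≡ 11. → (16, 11)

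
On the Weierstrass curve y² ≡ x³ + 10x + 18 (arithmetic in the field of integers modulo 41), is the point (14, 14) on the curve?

yes

y² = 14² ≡ 32; x³ + 10x + 18 = 2902 ≡ 32 (mod 41). 32 = 32.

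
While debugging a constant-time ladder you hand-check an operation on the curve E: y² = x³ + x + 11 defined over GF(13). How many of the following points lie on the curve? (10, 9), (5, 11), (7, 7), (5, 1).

(10, 9): 9² ≡ 3, rhs ≡ 7 → off.
(5, 11): 11² ≡ 4, rhs ≡ 11 → off.
(7, 7): 7² ≡ 10, rhs ≡ 10 → on.
(5, 1): 1² ≡ 1, rhs ≡ 11 → off.

1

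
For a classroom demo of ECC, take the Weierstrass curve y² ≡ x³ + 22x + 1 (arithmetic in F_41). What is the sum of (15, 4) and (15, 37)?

The two points share x = 15 and their y-coordinates satisfy 4 + 37 ≡ 0 (mod 41), so they are inverses. Their sum is O.

O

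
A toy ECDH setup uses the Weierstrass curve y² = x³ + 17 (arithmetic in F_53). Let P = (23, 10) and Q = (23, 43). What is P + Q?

The two points share x = 23 and their y-coordinates satisfy 10 + 43 ≡ 0 (mod 53), so they are inverses. Their sum is ∞.

O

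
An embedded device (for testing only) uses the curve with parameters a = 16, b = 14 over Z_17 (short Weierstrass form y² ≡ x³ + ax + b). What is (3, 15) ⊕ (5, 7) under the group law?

(3, 15) + (5, 7). λ = (7 - 15)/(5 - 3) ≡ 9/2 mod 17. 2⁻¹ ≡ 9 (mod 17) since 2·9 = 18 ≡ 1, so λ ≡ 13.
  x = λ² - 3 - 5 = 169 - 8 ≡ 8; y = λ·(3 - 8) - 15 ≡ 5. → (8, 5)

(8, 5)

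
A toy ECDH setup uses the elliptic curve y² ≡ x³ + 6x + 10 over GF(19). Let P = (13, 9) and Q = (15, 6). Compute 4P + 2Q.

First 4P:
Double-and-add on 4 = (100)₂. Start with P = (13, 9) for the leading 1-bit.
double: tangent at (13, 9): λ = (3·13² + 6)/(2·9) ≡ 0/18. 18⁻¹ ≡ 18 (mod 19) since 18·18 = 324 ≡ 1, so λ ≡ 0·18 ≡ 0.
  x = λ² - 13 - 13 = 0 - 26 ≡ 12; y = λ·(13 - 12) - 9 ≡ 10. → (12, 10)
double: tangent at (12, 10): λ = (3·12² + 6)/(2·10) ≡ 1/1. 1⁻¹ ≡ 1 (mod 19) since 1·1 = 1 ≡ 1, so λ ≡ 1·1 ≡ 1.
  x = λ² - 12 - 12 = 1 - 24 ≡ 15; y = λ·(12 - 15) - 10 ≡ 6. → (15, 6)
4P = (15, 6).
Next 2Q:
Repeated addition: build up to 2Q.
2Q: tangent at (15, 6): λ = (3·15² + 6)/(2·6) ≡ 16/12. 12⁻¹ ≡ 8 (mod 19), so λ ≡ 16·8 ≡ 14.
  x = λ² - 15 - 15 = 196 - 30 ≡ 14; y = λ·(15 - 14) - 6 ≡ 8. → (14, 8)
2Q = (14, 8).
Finally 4P + 2Q:
(15, 6) + (14, 8). λ = (8 - 6)/(14 - 15) ≡ 2/18 mod 19. 18⁻¹ ≡ 18 (mod 19) since 18·18 = 324 ≡ 1, so λ ≡ 17.
  x = λ² - 15 - 14 = 289 - 29 ≡ 13; y = λ·(15 - 13) - 6 ≡ 9. → (13, 9)

(13, 9)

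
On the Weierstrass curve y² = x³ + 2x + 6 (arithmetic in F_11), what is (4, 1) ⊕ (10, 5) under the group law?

(6, 5)

(4, 1) + (10, 5). λ = (5 - 1)/(10 - 4) ≡ 4/6 mod 11. 6⁻¹ ≡ 2 (mod 11) since 6·2 = 12 ≡ 1, so λ ≡ 8.
  x = λ² - 4 - 10 = 64 - 14 ≡ 6; y = λ·(4 - 6) - 1 ≡ 5. → (6, 5)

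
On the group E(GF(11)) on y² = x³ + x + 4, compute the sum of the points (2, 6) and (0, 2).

(2, 6) + (0, 2). λ = (2 - 6)/(0 - 2) ≡ 7/9 mod 11. 9⁻¹ ≡ 5 (mod 11), so λ ≡ 2.
  x = λ² - 2 - 0 = 4 - 2 ≡ 2; y = λ·(2 - 2) - 6 ≡ 5. → (2, 5)

(2, 5)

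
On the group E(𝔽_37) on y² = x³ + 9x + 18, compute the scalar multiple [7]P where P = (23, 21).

Double-and-add on 7 = (111)₂. Start with P = (23, 21) for the leading 1-bit.
double: tangent at (23, 21): λ = (3·23² + 9)/(2·21) ≡ 5/5. 5⁻¹ ≡ 15 (mod 37), so λ ≡ 5·15 ≡ 1.
  x = λ² - 23 - 23 = 1 - 46 ≡ 29; y = λ·(23 - 29) - 21 ≡ 10. → (29, 10)
add P: (29, 10) + (23, 21). λ = (21 - 10)/(23 - 29) ≡ 11/31 mod 37. 31⁻¹ ≡ 6 (mod 37), so λ ≡ 29.
  x = λ² - 29 - 23 = 841 - 52 ≡ 12; y = λ·(29 - 12) - 10 ≡ 2. → (12, 2)
double: tangent at (12, 2): λ = (3·12² + 9)/(2·2) ≡ 34/4. 4⁻¹ ≡ 28 (mod 37), so λ ≡ 34·28 ≡ 27.
  x = λ² - 12 - 12 = 729 - 24 ≡ 2; y = λ·(12 - 2) - 2 ≡ 9. → (2, 9)
add P: (2, 9) + (23, 21). λ = (21 - 9)/(23 - 2) ≡ 12/21 mod 37. 21⁻¹ ≡ 30 (mod 37) since 21·30 = 630 ≡ 1, so λ ≡ 27.
  x = λ² - 2 - 23 = 729 - 25 ≡ 1; y = λ·(2 - 1) - 9 ≡ 18. → (1, 18)

(1, 18)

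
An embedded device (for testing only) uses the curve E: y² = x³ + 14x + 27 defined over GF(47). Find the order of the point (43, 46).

2P: tangent at (43, 46): λ = (3·43² + 14)/(2·46) ≡ 15/45. 45⁻¹ ≡ 23 (mod 47), so λ ≡ 15·23 ≡ 16.
  x = λ² - 43 - 43 = 256 - 86 ≡ 29; y = λ·(43 - 29) - 46 ≡ 37. → (29, 37)
3P: (29, 37) + (43, 46). λ = (46 - 37)/(43 - 29) ≡ 9/14 mod 47. 14⁻¹ ≡ 37 (mod 47), so λ ≡ 4.
  x = λ² - 29 - 43 = 16 - 72 ≡ 38; y = λ·(29 - 38) - 37 ≡ 21. → (38, 21)
4P: (38, 21) + (43, 46). λ = (46 - 21)/(43 - 38) ≡ 25/5 mod 47. 5⁻¹ ≡ 19 (mod 47) since 5·19 = 95 ≡ 1, so λ ≡ 5.
  x = λ² - 38 - 43 = 25 - 81 ≡ 38; y = λ·(38 - 38) - 21 ≡ 26. → (38, 26)
5P: (38, 26) + (43, 46). λ = (46 - 26)/(43 - 38) ≡ 20/5 mod 47. 5⁻¹ ≡ 19 (mod 47), so λ ≡ 4.
  x = λ² - 38 - 43 = 16 - 81 ≡ 29; y = λ·(38 - 29) - 26 ≡ 10. → (29, 10)
6P: (29, 10) + (43, 46). λ = (46 - 10)/(43 - 29) ≡ 36/14 mod 47. 14⁻¹ ≡ 37 (mod 47) since 14·37 = 518 ≡ 1, so λ ≡ 16.
  x = λ² - 29 - 43 = 256 - 72 ≡ 43; y = λ·(29 - 43) - 10 ≡ 1. → (43, 1)
7P: (43, 1) + (43, 46): same x and y₁ ≡ -y₂, so the sum is O.
7P = O, so the order is 7.

7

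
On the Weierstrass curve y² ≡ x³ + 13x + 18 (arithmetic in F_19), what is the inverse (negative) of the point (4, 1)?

-(4, 1) = (4, -1 mod 19) = (4, 18).

(4, 18)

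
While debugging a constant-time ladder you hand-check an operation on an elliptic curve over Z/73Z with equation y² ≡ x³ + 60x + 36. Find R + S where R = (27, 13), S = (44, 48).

(56, 69)

(27, 13) + (44, 48). λ = (48 - 13)/(44 - 27) ≡ 35/17 mod 73. 17⁻¹ ≡ 43 (mod 73), so λ ≡ 45.
  x = λ² - 27 - 44 = 2025 - 71 ≡ 56; y = λ·(27 - 56) - 13 ≡ 69. → (56, 69)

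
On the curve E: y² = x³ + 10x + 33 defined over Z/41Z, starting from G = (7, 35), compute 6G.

Repeated addition: build up to 6G.
2G: tangent at (7, 35): λ = (3·7² + 10)/(2·35) ≡ 34/29. 29⁻¹ ≡ 17 (mod 41) since 29·17 = 493 ≡ 1, so λ ≡ 34·17 ≡ 4.
  x = λ² - 7 - 7 = 16 - 14 ≡ 2; y = λ·(7 - 2) - 35 ≡ 26. → (2, 26)
3G: (2, 26) + (7, 35). λ = (35 - 26)/(7 - 2) ≡ 9/5 mod 41. 5⁻¹ ≡ 33 (mod 41) since 5·33 = 165 ≡ 1, so λ ≡ 10.
  x = λ² - 2 - 7 = 100 - 9 ≡ 9; y = λ·(2 - 9) - 26 ≡ 27. → (9, 27)
4G: (9, 27) + (7, 35). λ = (35 - 27)/(7 - 9) ≡ 8/39 mod 41. 39⁻¹ ≡ 20 (mod 41) since 39·20 = 780 ≡ 1, so λ ≡ 37.
  x = λ² - 9 - 7 = 1369 - 16 ≡ 0; y = λ·(9 - 0) - 27 ≡ 19. → (0, 19)
5G: (0, 19) + (7, 35). λ = (35 - 19)/(7 - 0) ≡ 16/7 mod 41. 7⁻¹ ≡ 6 (mod 41) since 7·6 = 42 ≡ 1, so λ ≡ 14.
  x = λ² - 0 - 7 = 196 - 7 ≡ 25; y = λ·(0 - 25) - 19 ≡ 0. → (25, 0)
6G: (25, 0) + (7, 35). λ = (35 - 0)/(7 - 25) ≡ 35/23 mod 41. 23⁻¹ ≡ 25 (mod 41), so λ ≡ 14.
  x = λ² - 25 - 7 = 196 - 32 ≡ 0; y = λ·(25 - 0) - 0 ≡ 22. → (0, 22)

(0, 22)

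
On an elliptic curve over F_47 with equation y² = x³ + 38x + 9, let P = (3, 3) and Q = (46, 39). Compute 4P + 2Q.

First 4P:
Double-and-add on 4 = (100)₂. Start with P = (3, 3) for the leading 1-bit.
double: tangent at (3, 3): λ = (3·3² + 38)/(2·3) ≡ 18/6. 6⁻¹ ≡ 8 (mod 47), so λ ≡ 18·8 ≡ 3.
  x = λ² - 3 - 3 = 9 - 6 ≡ 3; y = λ·(3 - 3) - 3 ≡ 44. → (3, 44)
double: tangent at (3, 44): λ = (3·3² + 38)/(2·44) ≡ 18/41. 41⁻¹ ≡ 39 (mod 47), so λ ≡ 18·39 ≡ 44.
  x = λ² - 3 - 3 = 1936 - 6 ≡ 3; y = λ·(3 - 3) - 44 ≡ 3. → (3, 3)
4P = (3, 3).
Next 2Q:
Repeated addition: build up to 2Q.
2Q: tangent at (46, 39): λ = (3·46² + 38)/(2·39) ≡ 41/31. 31⁻¹ ≡ 44 (mod 47), so λ ≡ 41·44 ≡ 18.
  x = λ² - 46 - 46 = 324 - 92 ≡ 44; y = λ·(46 - 44) - 39 ≡ 44. → (44, 44)
2Q = (44, 44).
Finally 4P + 2Q:
(3, 3) + (44, 44). λ = (44 - 3)/(44 - 3) ≡ 41/41 mod 47. 41⁻¹ ≡ 39 (mod 47) since 41·39 = 1599 ≡ 1, so λ ≡ 1.
  x = λ² - 3 - 44 = 1 - 47 ≡ 1; y = λ·(3 - 1) - 3 ≡ 46. → (1, 46)

(1, 46)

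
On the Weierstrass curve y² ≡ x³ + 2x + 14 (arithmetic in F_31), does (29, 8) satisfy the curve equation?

y² = 8² ≡ 2; x³ + 2x + 14 = 24461 ≡ 2 (mod 31). 2 = 2.

yes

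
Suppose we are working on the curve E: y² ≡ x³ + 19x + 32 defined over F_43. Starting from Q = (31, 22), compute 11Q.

Repeated addition: build up to 11Q.
2Q: tangent at (31, 22): λ = (3·31² + 19)/(2·22) ≡ 21/1. 1⁻¹ ≡ 1 (mod 43), so λ ≡ 21·1 ≡ 21.
  x = λ² - 31 - 31 = 441 - 62 ≡ 35; y = λ·(31 - 35) - 22 ≡ 23. → (35, 23)
3Q: (35, 23) + (31, 22). λ = (22 - 23)/(31 - 35) ≡ 42/39 mod 43. 39⁻¹ ≡ 32 (mod 43), so λ ≡ 11.
  x = λ² - 35 - 31 = 121 - 66 ≡ 12; y = λ·(35 - 12) - 23 ≡ 15. → (12, 15)
4Q: (12, 15) + (31, 22). λ = (22 - 15)/(31 - 12) ≡ 7/19 mod 43. 19⁻¹ ≡ 34 (mod 43) since 19·34 = 646 ≡ 1, so λ ≡ 23.
  x = λ² - 12 - 31 = 529 - 43 ≡ 13; y = λ·(12 - 13) - 15 ≡ 5. → (13, 5)
5Q: (13, 5) + (31, 22). λ = (22 - 5)/(31 - 13) ≡ 17/18 mod 43. 18⁻¹ ≡ 12 (mod 43), so λ ≡ 32.
  x = λ² - 13 - 31 = 1024 - 44 ≡ 34; y = λ·(13 - 34) - 5 ≡ 11. → (34, 11)
6Q: (34, 11) + (31, 22). λ = (22 - 11)/(31 - 34) ≡ 11/40 mod 43. 40⁻¹ ≡ 14 (mod 43), so λ ≡ 25.
  x = λ² - 34 - 31 = 625 - 65 ≡ 1; y = λ·(34 - 1) - 11 ≡ 40. → (1, 40)
7Q: (1, 40) + (31, 22). λ = (22 - 40)/(31 - 1) ≡ 25/30 mod 43. 30⁻¹ ≡ 33 (mod 43), so λ ≡ 8.
  x = λ² - 1 - 31 = 64 - 32 ≡ 32; y = λ·(1 - 32) - 40 ≡ 13. → (32, 13)
8Q: (32, 13) + (31, 22). λ = (22 - 13)/(31 - 32) ≡ 9/42 mod 43. 42⁻¹ ≡ 42 (mod 43) since 42·42 = 1764 ≡ 1, so λ ≡ 34.
  x = λ² - 32 - 31 = 1156 - 63 ≡ 18; y = λ·(32 - 18) - 13 ≡ 33. → (18, 33)
9Q: (18, 33) + (31, 22). λ = (22 - 33)/(31 - 18) ≡ 32/13 mod 43. 13⁻¹ ≡ 10 (mod 43), so λ ≡ 19.
  x = λ² - 18 - 31 = 361 - 49 ≡ 11; y = λ·(18 - 11) - 33 ≡ 14. → (11, 14)
10Q: (11, 14) + (31, 22). λ = (22 - 14)/(31 - 11) ≡ 8/20 mod 43. 20⁻¹ ≡ 28 (mod 43), so λ ≡ 9.
  x = λ² - 11 - 31 = 81 - 42 ≡ 39; y = λ·(11 - 39) - 14 ≡ 35. → (39, 35)
11Q: (39, 35) + (31, 22). λ = (22 - 35)/(31 - 39) ≡ 30/35 mod 43. 35⁻¹ ≡ 16 (mod 43) since 35·16 = 560 ≡ 1, so λ ≡ 7.
  x = λ² - 39 - 31 = 49 - 70 ≡ 22; y = λ·(39 - 22) - 35 ≡ 41. → (22, 41)

(22, 41)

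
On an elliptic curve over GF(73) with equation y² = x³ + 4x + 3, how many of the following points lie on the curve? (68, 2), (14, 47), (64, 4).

(68, 2): 2² ≡ 4, rhs ≡ 4 → on.
(14, 47): 47² ≡ 19, rhs ≡ 29 → off.
(64, 4): 4² ≡ 16, rhs ≡ 41 → off.

1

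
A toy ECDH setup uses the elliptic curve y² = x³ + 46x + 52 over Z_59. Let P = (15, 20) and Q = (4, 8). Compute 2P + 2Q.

(28, 20)

First 2P:
Repeated addition: build up to 2P.
2P: tangent at (15, 20): λ = (3·15² + 46)/(2·20) ≡ 13/40. 40⁻¹ ≡ 31 (mod 59) since 40·31 = 1240 ≡ 1, so λ ≡ 13·31 ≡ 49.
  x = λ² - 15 - 15 = 2401 - 30 ≡ 11; y = λ·(15 - 11) - 20 ≡ 58. → (11, 58)
2P = (11, 58).
Next 2Q:
Repeated addition: build up to 2Q.
2Q: tangent at (4, 8): λ = (3·4² + 46)/(2·8) ≡ 35/16. 16⁻¹ ≡ 48 (mod 59) since 16·48 = 768 ≡ 1, so λ ≡ 35·48 ≡ 28.
  x = λ² - 4 - 4 = 784 - 8 ≡ 9; y = λ·(4 - 9) - 8 ≡ 29. → (9, 29)
2Q = (9, 29).
Finally 2P + 2Q:
(11, 58) + (9, 29). λ = (29 - 58)/(9 - 11) ≡ 30/57 mod 59. 57⁻¹ ≡ 29 (mod 59), so λ ≡ 44.
  x = λ² - 11 - 9 = 1936 - 20 ≡ 28; y = λ·(11 - 28) - 58 ≡ 20. → (28, 20)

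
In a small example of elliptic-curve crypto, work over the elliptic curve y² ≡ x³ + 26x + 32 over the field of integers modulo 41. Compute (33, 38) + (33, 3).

O

The two points share x = 33 and their y-coordinates satisfy 38 + 3 ≡ 0 (mod 41), so they are inverses. Their sum is O.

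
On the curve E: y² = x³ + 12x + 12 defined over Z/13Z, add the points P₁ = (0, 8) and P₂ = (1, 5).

(0, 8) + (1, 5). λ = (5 - 8)/(1 - 0) ≡ 10/1 mod 13. 1⁻¹ ≡ 1 (mod 13), so λ ≡ 10.
  x = λ² - 0 - 1 = 100 - 1 ≡ 8; y = λ·(0 - 8) - 8 ≡ 3. → (8, 3)

(8, 3)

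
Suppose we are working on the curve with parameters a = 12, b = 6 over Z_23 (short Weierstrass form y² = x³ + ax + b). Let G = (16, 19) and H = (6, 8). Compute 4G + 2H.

(16, 19)

First 4G:
Repeated addition: build up to 4G.
2G: tangent at (16, 19): λ = (3·16² + 12)/(2·19) ≡ 21/15. 15⁻¹ ≡ 20 (mod 23), so λ ≡ 21·20 ≡ 6.
  x = λ² - 16 - 16 = 36 - 32 ≡ 4; y = λ·(16 - 4) - 19 ≡ 7. → (4, 7)
3G: (4, 7) + (16, 19). λ = (19 - 7)/(16 - 4) ≡ 12/12 mod 23. 12⁻¹ ≡ 2 (mod 23) since 12·2 = 24 ≡ 1, so λ ≡ 1.
  x = λ² - 4 - 16 = 1 - 20 ≡ 4; y = λ·(4 - 4) - 7 ≡ 16. → (4, 16)
4G: (4, 16) + (16, 19). λ = (19 - 16)/(16 - 4) ≡ 3/12 mod 23. 12⁻¹ ≡ 2 (mod 23), so λ ≡ 6.
  x = λ² - 4 - 16 = 36 - 20 ≡ 16; y = λ·(4 - 16) - 16 ≡ 4. → (16, 4)
4G = (16, 4).
Next 2H:
Repeated addition: build up to 2H.
2H: tangent at (6, 8): λ = (3·6² + 12)/(2·8) ≡ 5/16. 16⁻¹ ≡ 13 (mod 23) since 16·13 = 208 ≡ 1, so λ ≡ 5·13 ≡ 19.
  x = λ² - 6 - 6 = 361 - 12 ≡ 4; y = λ·(6 - 4) - 8 ≡ 7. → (4, 7)
2H = (4, 7).
Finally 4G + 2H:
(16, 4) + (4, 7). λ = (7 - 4)/(4 - 16) ≡ 3/11 mod 23. 11⁻¹ ≡ 21 (mod 23) since 11·21 = 231 ≡ 1, so λ ≡ 17.
  x = λ² - 16 - 4 = 289 - 20 ≡ 16; y = λ·(16 - 16) - 4 ≡ 19. → (16, 19)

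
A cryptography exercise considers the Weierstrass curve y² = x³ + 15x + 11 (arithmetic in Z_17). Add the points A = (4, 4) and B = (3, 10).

(4, 4) + (3, 10). λ = (10 - 4)/(3 - 4) ≡ 6/16 mod 17. 16⁻¹ ≡ 16 (mod 17), so λ ≡ 11.
  x = λ² - 4 - 3 = 121 - 7 ≡ 12; y = λ·(4 - 12) - 4 ≡ 10. → (12, 10)

(12, 10)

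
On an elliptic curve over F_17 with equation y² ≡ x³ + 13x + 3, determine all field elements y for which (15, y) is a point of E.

x³ + 13x + 3 = 3573 ≡ 3 (mod 17).
3 is a non-residue mod 17; no y exists.

none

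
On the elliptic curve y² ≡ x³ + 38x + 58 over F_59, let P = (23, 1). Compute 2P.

tangent at (23, 1): λ = (3·23² + 38)/(2·1) ≡ 32/2. 2⁻¹ ≡ 30 (mod 59) since 2·30 = 60 ≡ 1, so λ ≡ 32·30 ≡ 16.
  x = λ² - 23 - 23 = 256 - 46 ≡ 33; y = λ·(23 - 33) - 1 ≡ 16. → (33, 16)

(33, 16)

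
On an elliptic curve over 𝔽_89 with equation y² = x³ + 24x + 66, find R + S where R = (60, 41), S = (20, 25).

(60, 41) + (20, 25). λ = (25 - 41)/(20 - 60) ≡ 73/49 mod 89. 49⁻¹ ≡ 20 (mod 89), so λ ≡ 36.
  x = λ² - 60 - 20 = 1296 - 80 ≡ 59; y = λ·(60 - 59) - 41 ≡ 84. → (59, 84)

(59, 84)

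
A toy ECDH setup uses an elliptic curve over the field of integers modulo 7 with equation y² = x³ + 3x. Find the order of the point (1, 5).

4

2P: tangent at (1, 5): λ = (3·1² + 3)/(2·5) ≡ 6/3. 3⁻¹ ≡ 5 (mod 7), so λ ≡ 6·5 ≡ 2.
  x = λ² - 1 - 1 = 4 - 2 ≡ 2; y = λ·(1 - 2) - 5 ≡ 0. → (2, 0)
3P: (2, 0) + (1, 5). λ = (5 - 0)/(1 - 2) ≡ 5/6 mod 7. 6⁻¹ ≡ 6 (mod 7) since 6·6 = 36 ≡ 1, so λ ≡ 2.
  x = λ² - 2 - 1 = 4 - 3 ≡ 1; y = λ·(2 - 1) - 0 ≡ 2. → (1, 2)
4P: (1, 2) + (1, 5): same x and y₁ ≡ -y₂, so the sum is 𝒪.
4P = 𝒪, so the order is 4.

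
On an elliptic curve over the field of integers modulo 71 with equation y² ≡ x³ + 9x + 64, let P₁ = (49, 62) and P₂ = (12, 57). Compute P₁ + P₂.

(29, 52)

(49, 62) + (12, 57). λ = (57 - 62)/(12 - 49) ≡ 66/34 mod 71. 34⁻¹ ≡ 23 (mod 71) since 34·23 = 782 ≡ 1, so λ ≡ 27.
  x = λ² - 49 - 12 = 729 - 61 ≡ 29; y = λ·(49 - 29) - 62 ≡ 52. → (29, 52)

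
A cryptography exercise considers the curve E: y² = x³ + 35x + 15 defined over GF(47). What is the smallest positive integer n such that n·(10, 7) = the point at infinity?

2P: tangent at (10, 7): λ = (3·10² + 35)/(2·7) ≡ 6/14. 14⁻¹ ≡ 37 (mod 47) since 14·37 = 518 ≡ 1, so λ ≡ 6·37 ≡ 34.
  x = λ² - 10 - 10 = 1156 - 20 ≡ 8; y = λ·(10 - 8) - 7 ≡ 14. → (8, 14)
3P: (8, 14) + (10, 7). λ = (7 - 14)/(10 - 8) ≡ 40/2 mod 47. 2⁻¹ ≡ 24 (mod 47) since 2·24 = 48 ≡ 1, so λ ≡ 20.
  x = λ² - 8 - 10 = 400 - 18 ≡ 6; y = λ·(8 - 6) - 14 ≡ 26. → (6, 26)
4P: (6, 26) + (10, 7). λ = (7 - 26)/(10 - 6) ≡ 28/4 mod 47. 4⁻¹ ≡ 12 (mod 47) since 4·12 = 48 ≡ 1, so λ ≡ 7.
  x = λ² - 6 - 10 = 49 - 16 ≡ 33; y = λ·(6 - 33) - 26 ≡ 20. → (33, 20)
5P: (33, 20) + (10, 7). λ = (7 - 20)/(10 - 33) ≡ 34/24 mod 47. 24⁻¹ ≡ 2 (mod 47) since 24·2 = 48 ≡ 1, so λ ≡ 21.
  x = λ² - 33 - 10 = 441 - 43 ≡ 22; y = λ·(33 - 22) - 20 ≡ 23. → (22, 23)
6P: (22, 23) + (10, 7). λ = (7 - 23)/(10 - 22) ≡ 31/35 mod 47. 35⁻¹ ≡ 43 (mod 47), so λ ≡ 17.
  x = λ² - 22 - 10 = 289 - 32 ≡ 22; y = λ·(22 - 22) - 23 ≡ 24. → (22, 24)
7P: (22, 24) + (10, 7). λ = (7 - 24)/(10 - 22) ≡ 30/35 mod 47. 35⁻¹ ≡ 43 (mod 47), so λ ≡ 21.
  x = λ² - 22 - 10 = 441 - 32 ≡ 33; y = λ·(22 - 33) - 24 ≡ 27. → (33, 27)
8P: (33, 27) + (10, 7). λ = (7 - 27)/(10 - 33) ≡ 27/24 mod 47. 24⁻¹ ≡ 2 (mod 47), so λ ≡ 7.
  x = λ² - 33 - 10 = 49 - 43 ≡ 6; y = λ·(33 - 6) - 27 ≡ 21. → (6, 21)
9P: (6, 21) + (10, 7). λ = (7 - 21)/(10 - 6) ≡ 33/4 mod 47. 4⁻¹ ≡ 12 (mod 47) since 4·12 = 48 ≡ 1, so λ ≡ 20.
  x = λ² - 6 - 10 = 400 - 16 ≡ 8; y = λ·(6 - 8) - 21 ≡ 33. → (8, 33)
10P: (8, 33) + (10, 7). λ = (7 - 33)/(10 - 8) ≡ 21/2 mod 47. 2⁻¹ ≡ 24 (mod 47), so λ ≡ 34.
  x = λ² - 8 - 10 = 1156 - 18 ≡ 10; y = λ·(8 - 10) - 33 ≡ 40. → (10, 40)
11P: (10, 40) + (10, 7): same x and y₁ ≡ -y₂, so the sum is the point at infinity.
11P = the point at infinity, so the order is 11.

11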